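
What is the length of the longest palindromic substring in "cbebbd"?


Input: "cbebbd"
Checking substrings for palindromes:
  [1:4] "beb" (len 3) => palindrome
  [3:5] "bb" (len 2) => palindrome
Longest palindromic substring: "beb" with length 3

3


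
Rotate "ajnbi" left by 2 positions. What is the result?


Input: "ajnbi", rotate left by 2
First 2 characters: "aj"
Remaining characters: "nbi"
Concatenate remaining + first: "nbi" + "aj" = "nbiaj"

nbiaj


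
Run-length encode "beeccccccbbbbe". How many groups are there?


Input: beeccccccbbbbe
Scanning for consecutive runs:
  Group 1: 'b' x 1 (positions 0-0)
  Group 2: 'e' x 2 (positions 1-2)
  Group 3: 'c' x 6 (positions 3-8)
  Group 4: 'b' x 4 (positions 9-12)
  Group 5: 'e' x 1 (positions 13-13)
Total groups: 5

5


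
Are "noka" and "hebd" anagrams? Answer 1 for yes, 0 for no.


Strings: "noka", "hebd"
Sorted first:  akno
Sorted second: bdeh
Differ at position 0: 'a' vs 'b' => not anagrams

0


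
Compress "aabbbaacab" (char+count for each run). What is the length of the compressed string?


Input: aabbbaacab
Runs:
  'a' x 2 => "a2"
  'b' x 3 => "b3"
  'a' x 2 => "a2"
  'c' x 1 => "c1"
  'a' x 1 => "a1"
  'b' x 1 => "b1"
Compressed: "a2b3a2c1a1b1"
Compressed length: 12

12


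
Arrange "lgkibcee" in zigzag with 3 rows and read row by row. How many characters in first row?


Zigzag "lgkibcee" into 3 rows:
Placing characters:
  'l' => row 0
  'g' => row 1
  'k' => row 2
  'i' => row 1
  'b' => row 0
  'c' => row 1
  'e' => row 2
  'e' => row 1
Rows:
  Row 0: "lb"
  Row 1: "gice"
  Row 2: "ke"
First row length: 2

2


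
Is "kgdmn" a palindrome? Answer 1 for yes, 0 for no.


Input: kgdmn
Reversed: nmdgk
  Compare pos 0 ('k') with pos 4 ('n'): MISMATCH
  Compare pos 1 ('g') with pos 3 ('m'): MISMATCH
Result: not a palindrome

0


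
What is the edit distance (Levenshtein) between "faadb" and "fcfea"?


Computing edit distance: "faadb" -> "fcfea"
DP table:
           f    c    f    e    a
      0    1    2    3    4    5
  f   1    0    1    2    3    4
  a   2    1    1    2    3    3
  a   3    2    2    2    3    3
  d   4    3    3    3    3    4
  b   5    4    4    4    4    4
Edit distance = dp[5][5] = 4

4


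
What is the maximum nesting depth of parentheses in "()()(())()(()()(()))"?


Input: "()()(())()(()()(()))"
Tracking depth:
  Position 0 '(': depth becomes 1
  Position 1 ')': depth becomes 0
  Position 2 '(': depth becomes 1
  Position 3 ')': depth becomes 0
  Position 4 '(': depth becomes 1
  Position 5 '(': depth becomes 2
  Position 6 ')': depth becomes 1
  Position 7 ')': depth becomes 0
  Position 8 '(': depth becomes 1
  Position 9 ')': depth becomes 0
  Position 10 '(': depth becomes 1
  Position 11 '(': depth becomes 2
  Position 12 ')': depth becomes 1
  Position 13 '(': depth becomes 2
  Position 14 ')': depth becomes 1
  Position 15 '(': depth becomes 2
  Position 16 '(': depth becomes 3
  Position 17 ')': depth becomes 2
  Position 18 ')': depth becomes 1
  Position 19 ')': depth becomes 0
Maximum depth reached: 3

3


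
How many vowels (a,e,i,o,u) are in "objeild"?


Input: objeild
Checking each character:
  'o' at position 0: vowel (running total: 1)
  'b' at position 1: consonant
  'j' at position 2: consonant
  'e' at position 3: vowel (running total: 2)
  'i' at position 4: vowel (running total: 3)
  'l' at position 5: consonant
  'd' at position 6: consonant
Total vowels: 3

3


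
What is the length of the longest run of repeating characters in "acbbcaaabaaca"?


Input: "acbbcaaabaaca"
Scanning for longest run:
  Position 1 ('c'): new char, reset run to 1
  Position 2 ('b'): new char, reset run to 1
  Position 3 ('b'): continues run of 'b', length=2
  Position 4 ('c'): new char, reset run to 1
  Position 5 ('a'): new char, reset run to 1
  Position 6 ('a'): continues run of 'a', length=2
  Position 7 ('a'): continues run of 'a', length=3
  Position 8 ('b'): new char, reset run to 1
  Position 9 ('a'): new char, reset run to 1
  Position 10 ('a'): continues run of 'a', length=2
  Position 11 ('c'): new char, reset run to 1
  Position 12 ('a'): new char, reset run to 1
Longest run: 'a' with length 3

3


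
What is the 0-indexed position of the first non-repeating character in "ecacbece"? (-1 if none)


Input: ecacbece
Character frequencies:
  'a': 1
  'b': 1
  'c': 3
  'e': 3
Scanning left to right for freq == 1:
  Position 0 ('e'): freq=3, skip
  Position 1 ('c'): freq=3, skip
  Position 2 ('a'): unique! => answer = 2

2


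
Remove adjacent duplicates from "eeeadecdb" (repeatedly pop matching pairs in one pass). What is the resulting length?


Input: eeeadecdb
Stack-based adjacent duplicate removal:
  Read 'e': push. Stack: e
  Read 'e': matches stack top 'e' => pop. Stack: (empty)
  Read 'e': push. Stack: e
  Read 'a': push. Stack: ea
  Read 'd': push. Stack: ead
  Read 'e': push. Stack: eade
  Read 'c': push. Stack: eadec
  Read 'd': push. Stack: eadecd
  Read 'b': push. Stack: eadecdb
Final stack: "eadecdb" (length 7)

7


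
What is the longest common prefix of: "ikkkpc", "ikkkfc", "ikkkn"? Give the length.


Words: ikkkpc, ikkkfc, ikkkn
  Position 0: all 'i' => match
  Position 1: all 'k' => match
  Position 2: all 'k' => match
  Position 3: all 'k' => match
  Position 4: ('p', 'f', 'n') => mismatch, stop
LCP = "ikkk" (length 4)

4


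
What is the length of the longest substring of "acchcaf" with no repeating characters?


Input: "acchcaf"
Sliding window (track last position of each char):
  Position 0 ('a'): window [0,0] length 1 -- new best
  Position 1 ('c'): window [0,1] length 2 -- new best
  Position 2 ('c'): repeat (last at 1), move window start to 2
  Position 2 ('c'): window [2,2] length 1
  Position 3 ('h'): window [2,3] length 2
  Position 4 ('c'): repeat (last at 2), move window start to 3
  Position 4 ('c'): window [3,4] length 2
  Position 5 ('a'): window [3,5] length 3 -- new best
  Position 6 ('f'): window [3,6] length 4 -- new best
Longest substring with no repeats: "hcaf" with length 4

4


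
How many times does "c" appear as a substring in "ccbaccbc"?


Searching for "c" in "ccbaccbc"
Scanning each position:
  Position 0: "c" => MATCH
  Position 1: "c" => MATCH
  Position 2: "b" => no
  Position 3: "a" => no
  Position 4: "c" => MATCH
  Position 5: "c" => MATCH
  Position 6: "b" => no
  Position 7: "c" => MATCH
Total occurrences: 5

5


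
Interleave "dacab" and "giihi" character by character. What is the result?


Interleaving "dacab" and "giihi":
  Position 0: 'd' from first, 'g' from second => "dg"
  Position 1: 'a' from first, 'i' from second => "ai"
  Position 2: 'c' from first, 'i' from second => "ci"
  Position 3: 'a' from first, 'h' from second => "ah"
  Position 4: 'b' from first, 'i' from second => "bi"
Result: dgaiciahbi

dgaiciahbi


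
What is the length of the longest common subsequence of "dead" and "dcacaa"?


LCS of "dead" and "dcacaa"
DP table:
           d    c    a    c    a    a
      0    0    0    0    0    0    0
  d   0    1    1    1    1    1    1
  e   0    1    1    1    1    1    1
  a   0    1    1    2    2    2    2
  d   0    1    1    2    2    2    2
LCS length = dp[4][6] = 2

2


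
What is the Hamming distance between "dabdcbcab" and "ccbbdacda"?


Comparing "dabdcbcab" and "ccbbdacda" position by position:
  Position 0: 'd' vs 'c' => differ
  Position 1: 'a' vs 'c' => differ
  Position 2: 'b' vs 'b' => same
  Position 3: 'd' vs 'b' => differ
  Position 4: 'c' vs 'd' => differ
  Position 5: 'b' vs 'a' => differ
  Position 6: 'c' vs 'c' => same
  Position 7: 'a' vs 'd' => differ
  Position 8: 'b' vs 'a' => differ
Total differences (Hamming distance): 7

7


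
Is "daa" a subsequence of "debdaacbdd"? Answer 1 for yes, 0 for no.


Check if "daa" is a subsequence of "debdaacbdd"
Greedy scan:
  Position 0 ('d'): matches sub[0] = 'd'
  Position 1 ('e'): no match needed
  Position 2 ('b'): no match needed
  Position 3 ('d'): no match needed
  Position 4 ('a'): matches sub[1] = 'a'
  Position 5 ('a'): matches sub[2] = 'a'
  Position 6 ('c'): no match needed
  Position 7 ('b'): no match needed
  Position 8 ('d'): no match needed
  Position 9 ('d'): no match needed
All 3 characters matched => is a subsequence

1


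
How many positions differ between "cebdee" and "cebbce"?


Comparing "cebdee" and "cebbce" position by position:
  Position 0: 'c' vs 'c' => same
  Position 1: 'e' vs 'e' => same
  Position 2: 'b' vs 'b' => same
  Position 3: 'd' vs 'b' => DIFFER
  Position 4: 'e' vs 'c' => DIFFER
  Position 5: 'e' vs 'e' => same
Positions that differ: 2

2


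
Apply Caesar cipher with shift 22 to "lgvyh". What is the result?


Caesar cipher: shift "lgvyh" by 22
  'l' (pos 11) + 22 = pos 7 = 'h'
  'g' (pos 6) + 22 = pos 2 = 'c'
  'v' (pos 21) + 22 = pos 17 = 'r'
  'y' (pos 24) + 22 = pos 20 = 'u'
  'h' (pos 7) + 22 = pos 3 = 'd'
Result: hcrud

hcrud


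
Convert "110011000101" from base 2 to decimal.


Input: "110011000101" in base 2
Positional expansion:
  Digit '1' (value 1) x 2^11 = 2048
  Digit '1' (value 1) x 2^10 = 1024
  Digit '0' (value 0) x 2^9 = 0
  Digit '0' (value 0) x 2^8 = 0
  Digit '1' (value 1) x 2^7 = 128
  Digit '1' (value 1) x 2^6 = 64
  Digit '0' (value 0) x 2^5 = 0
  Digit '0' (value 0) x 2^4 = 0
  Digit '0' (value 0) x 2^3 = 0
  Digit '1' (value 1) x 2^2 = 4
  Digit '0' (value 0) x 2^1 = 0
  Digit '1' (value 1) x 2^0 = 1
Sum = 3269

3269


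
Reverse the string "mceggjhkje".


Input: mceggjhkje
Reading characters right to left:
  Position 9: 'e'
  Position 8: 'j'
  Position 7: 'k'
  Position 6: 'h'
  Position 5: 'j'
  Position 4: 'g'
  Position 3: 'g'
  Position 2: 'e'
  Position 1: 'c'
  Position 0: 'm'
Reversed: ejkhjggecm

ejkhjggecm


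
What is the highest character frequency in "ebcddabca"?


Input: ebcddabca
Character counts:
  'a': 2
  'b': 2
  'c': 2
  'd': 2
  'e': 1
Maximum frequency: 2

2


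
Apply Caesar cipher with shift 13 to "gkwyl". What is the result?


Caesar cipher: shift "gkwyl" by 13
  'g' (pos 6) + 13 = pos 19 = 't'
  'k' (pos 10) + 13 = pos 23 = 'x'
  'w' (pos 22) + 13 = pos 9 = 'j'
  'y' (pos 24) + 13 = pos 11 = 'l'
  'l' (pos 11) + 13 = pos 24 = 'y'
Result: txjly

txjly


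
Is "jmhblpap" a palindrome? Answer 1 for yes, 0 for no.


Input: jmhblpap
Reversed: paplbhmj
  Compare pos 0 ('j') with pos 7 ('p'): MISMATCH
  Compare pos 1 ('m') with pos 6 ('a'): MISMATCH
  Compare pos 2 ('h') with pos 5 ('p'): MISMATCH
  Compare pos 3 ('b') with pos 4 ('l'): MISMATCH
Result: not a palindrome

0


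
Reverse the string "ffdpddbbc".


Input: ffdpddbbc
Reading characters right to left:
  Position 8: 'c'
  Position 7: 'b'
  Position 6: 'b'
  Position 5: 'd'
  Position 4: 'd'
  Position 3: 'p'
  Position 2: 'd'
  Position 1: 'f'
  Position 0: 'f'
Reversed: cbbddpdff

cbbddpdff


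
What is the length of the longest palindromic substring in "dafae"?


Input: "dafae"
Checking substrings for palindromes:
  [1:4] "afa" (len 3) => palindrome
Longest palindromic substring: "afa" with length 3

3


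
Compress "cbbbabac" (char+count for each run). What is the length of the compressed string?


Input: cbbbabac
Runs:
  'c' x 1 => "c1"
  'b' x 3 => "b3"
  'a' x 1 => "a1"
  'b' x 1 => "b1"
  'a' x 1 => "a1"
  'c' x 1 => "c1"
Compressed: "c1b3a1b1a1c1"
Compressed length: 12

12


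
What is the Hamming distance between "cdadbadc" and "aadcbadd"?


Comparing "cdadbadc" and "aadcbadd" position by position:
  Position 0: 'c' vs 'a' => differ
  Position 1: 'd' vs 'a' => differ
  Position 2: 'a' vs 'd' => differ
  Position 3: 'd' vs 'c' => differ
  Position 4: 'b' vs 'b' => same
  Position 5: 'a' vs 'a' => same
  Position 6: 'd' vs 'd' => same
  Position 7: 'c' vs 'd' => differ
Total differences (Hamming distance): 5

5


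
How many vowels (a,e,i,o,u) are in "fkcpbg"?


Input: fkcpbg
Checking each character:
  'f' at position 0: consonant
  'k' at position 1: consonant
  'c' at position 2: consonant
  'p' at position 3: consonant
  'b' at position 4: consonant
  'g' at position 5: consonant
Total vowels: 0

0


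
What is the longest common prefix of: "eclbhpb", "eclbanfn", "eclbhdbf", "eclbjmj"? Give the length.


Words: eclbhpb, eclbanfn, eclbhdbf, eclbjmj
  Position 0: all 'e' => match
  Position 1: all 'c' => match
  Position 2: all 'l' => match
  Position 3: all 'b' => match
  Position 4: ('h', 'a', 'h', 'j') => mismatch, stop
LCP = "eclb" (length 4)

4


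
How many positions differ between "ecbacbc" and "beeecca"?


Comparing "ecbacbc" and "beeecca" position by position:
  Position 0: 'e' vs 'b' => DIFFER
  Position 1: 'c' vs 'e' => DIFFER
  Position 2: 'b' vs 'e' => DIFFER
  Position 3: 'a' vs 'e' => DIFFER
  Position 4: 'c' vs 'c' => same
  Position 5: 'b' vs 'c' => DIFFER
  Position 6: 'c' vs 'a' => DIFFER
Positions that differ: 6

6


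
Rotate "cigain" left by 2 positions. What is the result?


Input: "cigain", rotate left by 2
First 2 characters: "ci"
Remaining characters: "gain"
Concatenate remaining + first: "gain" + "ci" = "gainci"

gainci


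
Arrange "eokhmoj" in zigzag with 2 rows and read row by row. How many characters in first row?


Zigzag "eokhmoj" into 2 rows:
Placing characters:
  'e' => row 0
  'o' => row 1
  'k' => row 0
  'h' => row 1
  'm' => row 0
  'o' => row 1
  'j' => row 0
Rows:
  Row 0: "ekmj"
  Row 1: "oho"
First row length: 4

4


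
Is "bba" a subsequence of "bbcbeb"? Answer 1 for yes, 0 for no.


Check if "bba" is a subsequence of "bbcbeb"
Greedy scan:
  Position 0 ('b'): matches sub[0] = 'b'
  Position 1 ('b'): matches sub[1] = 'b'
  Position 2 ('c'): no match needed
  Position 3 ('b'): no match needed
  Position 4 ('e'): no match needed
  Position 5 ('b'): no match needed
Only matched 2/3 characters => not a subsequence

0


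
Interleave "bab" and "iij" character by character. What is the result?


Interleaving "bab" and "iij":
  Position 0: 'b' from first, 'i' from second => "bi"
  Position 1: 'a' from first, 'i' from second => "ai"
  Position 2: 'b' from first, 'j' from second => "bj"
Result: biaibj

biaibj


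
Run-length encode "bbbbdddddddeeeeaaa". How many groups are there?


Input: bbbbdddddddeeeeaaa
Scanning for consecutive runs:
  Group 1: 'b' x 4 (positions 0-3)
  Group 2: 'd' x 7 (positions 4-10)
  Group 3: 'e' x 4 (positions 11-14)
  Group 4: 'a' x 3 (positions 15-17)
Total groups: 4

4


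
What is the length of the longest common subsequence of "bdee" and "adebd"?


LCS of "bdee" and "adebd"
DP table:
           a    d    e    b    d
      0    0    0    0    0    0
  b   0    0    0    0    1    1
  d   0    0    1    1    1    2
  e   0    0    1    2    2    2
  e   0    0    1    2    2    2
LCS length = dp[4][5] = 2

2


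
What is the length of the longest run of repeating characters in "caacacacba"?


Input: "caacacacba"
Scanning for longest run:
  Position 1 ('a'): new char, reset run to 1
  Position 2 ('a'): continues run of 'a', length=2
  Position 3 ('c'): new char, reset run to 1
  Position 4 ('a'): new char, reset run to 1
  Position 5 ('c'): new char, reset run to 1
  Position 6 ('a'): new char, reset run to 1
  Position 7 ('c'): new char, reset run to 1
  Position 8 ('b'): new char, reset run to 1
  Position 9 ('a'): new char, reset run to 1
Longest run: 'a' with length 2

2


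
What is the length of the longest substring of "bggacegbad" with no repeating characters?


Input: "bggacegbad"
Sliding window (track last position of each char):
  Position 0 ('b'): window [0,0] length 1 -- new best
  Position 1 ('g'): window [0,1] length 2 -- new best
  Position 2 ('g'): repeat (last at 1), move window start to 2
  Position 2 ('g'): window [2,2] length 1
  Position 3 ('a'): window [2,3] length 2
  Position 4 ('c'): window [2,4] length 3 -- new best
  Position 5 ('e'): window [2,5] length 4 -- new best
  Position 6 ('g'): repeat (last at 2), move window start to 3
  Position 6 ('g'): window [3,6] length 4
  Position 7 ('b'): window [3,7] length 5 -- new best
  Position 8 ('a'): repeat (last at 3), move window start to 4
  Position 8 ('a'): window [4,8] length 5
  Position 9 ('d'): window [4,9] length 6 -- new best
Longest substring with no repeats: "cegbad" with length 6

6


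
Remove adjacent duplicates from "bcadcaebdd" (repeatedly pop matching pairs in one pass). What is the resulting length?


Input: bcadcaebdd
Stack-based adjacent duplicate removal:
  Read 'b': push. Stack: b
  Read 'c': push. Stack: bc
  Read 'a': push. Stack: bca
  Read 'd': push. Stack: bcad
  Read 'c': push. Stack: bcadc
  Read 'a': push. Stack: bcadca
  Read 'e': push. Stack: bcadcae
  Read 'b': push. Stack: bcadcaeb
  Read 'd': push. Stack: bcadcaebd
  Read 'd': matches stack top 'd' => pop. Stack: bcadcaeb
Final stack: "bcadcaeb" (length 8)

8


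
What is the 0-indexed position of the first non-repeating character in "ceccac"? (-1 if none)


Input: ceccac
Character frequencies:
  'a': 1
  'c': 4
  'e': 1
Scanning left to right for freq == 1:
  Position 0 ('c'): freq=4, skip
  Position 1 ('e'): unique! => answer = 1

1


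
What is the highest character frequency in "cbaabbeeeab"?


Input: cbaabbeeeab
Character counts:
  'a': 3
  'b': 4
  'c': 1
  'e': 3
Maximum frequency: 4

4


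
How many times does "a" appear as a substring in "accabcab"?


Searching for "a" in "accabcab"
Scanning each position:
  Position 0: "a" => MATCH
  Position 1: "c" => no
  Position 2: "c" => no
  Position 3: "a" => MATCH
  Position 4: "b" => no
  Position 5: "c" => no
  Position 6: "a" => MATCH
  Position 7: "b" => no
Total occurrences: 3

3


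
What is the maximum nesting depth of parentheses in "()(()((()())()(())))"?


Input: "()(()((()())()(())))"
Tracking depth:
  Position 0 '(': depth becomes 1
  Position 1 ')': depth becomes 0
  Position 2 '(': depth becomes 1
  Position 3 '(': depth becomes 2
  Position 4 ')': depth becomes 1
  Position 5 '(': depth becomes 2
  Position 6 '(': depth becomes 3
  Position 7 '(': depth becomes 4
  Position 8 ')': depth becomes 3
  Position 9 '(': depth becomes 4
  Position 10 ')': depth becomes 3
  Position 11 ')': depth becomes 2
  Position 12 '(': depth becomes 3
  Position 13 ')': depth becomes 2
  Position 14 '(': depth becomes 3
  Position 15 '(': depth becomes 4
  Position 16 ')': depth becomes 3
  Position 17 ')': depth becomes 2
  Position 18 ')': depth becomes 1
  Position 19 ')': depth becomes 0
Maximum depth reached: 4

4


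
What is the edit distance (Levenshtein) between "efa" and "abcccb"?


Computing edit distance: "efa" -> "abcccb"
DP table:
           a    b    c    c    c    b
      0    1    2    3    4    5    6
  e   1    1    2    3    4    5    6
  f   2    2    2    3    4    5    6
  a   3    2    3    3    4    5    6
Edit distance = dp[3][6] = 6

6


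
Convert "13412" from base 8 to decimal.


Input: "13412" in base 8
Positional expansion:
  Digit '1' (value 1) x 8^4 = 4096
  Digit '3' (value 3) x 8^3 = 1536
  Digit '4' (value 4) x 8^2 = 256
  Digit '1' (value 1) x 8^1 = 8
  Digit '2' (value 2) x 8^0 = 2
Sum = 5898

5898


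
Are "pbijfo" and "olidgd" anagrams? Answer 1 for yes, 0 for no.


Strings: "pbijfo", "olidgd"
Sorted first:  bfijop
Sorted second: ddgilo
Differ at position 0: 'b' vs 'd' => not anagrams

0


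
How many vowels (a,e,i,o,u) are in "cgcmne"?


Input: cgcmne
Checking each character:
  'c' at position 0: consonant
  'g' at position 1: consonant
  'c' at position 2: consonant
  'm' at position 3: consonant
  'n' at position 4: consonant
  'e' at position 5: vowel (running total: 1)
Total vowels: 1

1


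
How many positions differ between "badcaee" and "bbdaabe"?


Comparing "badcaee" and "bbdaabe" position by position:
  Position 0: 'b' vs 'b' => same
  Position 1: 'a' vs 'b' => DIFFER
  Position 2: 'd' vs 'd' => same
  Position 3: 'c' vs 'a' => DIFFER
  Position 4: 'a' vs 'a' => same
  Position 5: 'e' vs 'b' => DIFFER
  Position 6: 'e' vs 'e' => same
Positions that differ: 3

3


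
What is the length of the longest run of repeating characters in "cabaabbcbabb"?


Input: "cabaabbcbabb"
Scanning for longest run:
  Position 1 ('a'): new char, reset run to 1
  Position 2 ('b'): new char, reset run to 1
  Position 3 ('a'): new char, reset run to 1
  Position 4 ('a'): continues run of 'a', length=2
  Position 5 ('b'): new char, reset run to 1
  Position 6 ('b'): continues run of 'b', length=2
  Position 7 ('c'): new char, reset run to 1
  Position 8 ('b'): new char, reset run to 1
  Position 9 ('a'): new char, reset run to 1
  Position 10 ('b'): new char, reset run to 1
  Position 11 ('b'): continues run of 'b', length=2
Longest run: 'a' with length 2

2


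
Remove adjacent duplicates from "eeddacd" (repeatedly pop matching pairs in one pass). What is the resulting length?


Input: eeddacd
Stack-based adjacent duplicate removal:
  Read 'e': push. Stack: e
  Read 'e': matches stack top 'e' => pop. Stack: (empty)
  Read 'd': push. Stack: d
  Read 'd': matches stack top 'd' => pop. Stack: (empty)
  Read 'a': push. Stack: a
  Read 'c': push. Stack: ac
  Read 'd': push. Stack: acd
Final stack: "acd" (length 3)

3


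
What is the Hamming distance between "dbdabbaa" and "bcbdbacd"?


Comparing "dbdabbaa" and "bcbdbacd" position by position:
  Position 0: 'd' vs 'b' => differ
  Position 1: 'b' vs 'c' => differ
  Position 2: 'd' vs 'b' => differ
  Position 3: 'a' vs 'd' => differ
  Position 4: 'b' vs 'b' => same
  Position 5: 'b' vs 'a' => differ
  Position 6: 'a' vs 'c' => differ
  Position 7: 'a' vs 'd' => differ
Total differences (Hamming distance): 7

7


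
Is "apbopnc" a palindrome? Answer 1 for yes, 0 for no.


Input: apbopnc
Reversed: cnpobpa
  Compare pos 0 ('a') with pos 6 ('c'): MISMATCH
  Compare pos 1 ('p') with pos 5 ('n'): MISMATCH
  Compare pos 2 ('b') with pos 4 ('p'): MISMATCH
Result: not a palindrome

0


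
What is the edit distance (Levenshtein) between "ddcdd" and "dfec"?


Computing edit distance: "ddcdd" -> "dfec"
DP table:
           d    f    e    c
      0    1    2    3    4
  d   1    0    1    2    3
  d   2    1    1    2    3
  c   3    2    2    2    2
  d   4    3    3    3    3
  d   5    4    4    4    4
Edit distance = dp[5][4] = 4

4


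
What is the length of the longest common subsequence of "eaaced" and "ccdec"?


LCS of "eaaced" and "ccdec"
DP table:
           c    c    d    e    c
      0    0    0    0    0    0
  e   0    0    0    0    1    1
  a   0    0    0    0    1    1
  a   0    0    0    0    1    1
  c   0    1    1    1    1    2
  e   0    1    1    1    2    2
  d   0    1    1    2    2    2
LCS length = dp[6][5] = 2

2


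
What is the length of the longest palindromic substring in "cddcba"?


Input: "cddcba"
Checking substrings for palindromes:
  [0:4] "cddc" (len 4) => palindrome
  [1:3] "dd" (len 2) => palindrome
Longest palindromic substring: "cddc" with length 4

4


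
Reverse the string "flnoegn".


Input: flnoegn
Reading characters right to left:
  Position 6: 'n'
  Position 5: 'g'
  Position 4: 'e'
  Position 3: 'o'
  Position 2: 'n'
  Position 1: 'l'
  Position 0: 'f'
Reversed: ngeonlf

ngeonlf


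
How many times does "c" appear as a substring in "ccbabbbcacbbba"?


Searching for "c" in "ccbabbbcacbbba"
Scanning each position:
  Position 0: "c" => MATCH
  Position 1: "c" => MATCH
  Position 2: "b" => no
  Position 3: "a" => no
  Position 4: "b" => no
  Position 5: "b" => no
  Position 6: "b" => no
  Position 7: "c" => MATCH
  Position 8: "a" => no
  Position 9: "c" => MATCH
  Position 10: "b" => no
  Position 11: "b" => no
  Position 12: "b" => no
  Position 13: "a" => no
Total occurrences: 4

4


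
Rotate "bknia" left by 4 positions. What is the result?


Input: "bknia", rotate left by 4
First 4 characters: "bkni"
Remaining characters: "a"
Concatenate remaining + first: "a" + "bkni" = "abkni"

abkni


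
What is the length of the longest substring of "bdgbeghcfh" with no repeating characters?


Input: "bdgbeghcfh"
Sliding window (track last position of each char):
  Position 0 ('b'): window [0,0] length 1 -- new best
  Position 1 ('d'): window [0,1] length 2 -- new best
  Position 2 ('g'): window [0,2] length 3 -- new best
  Position 3 ('b'): repeat (last at 0), move window start to 1
  Position 3 ('b'): window [1,3] length 3
  Position 4 ('e'): window [1,4] length 4 -- new best
  Position 5 ('g'): repeat (last at 2), move window start to 3
  Position 5 ('g'): window [3,5] length 3
  Position 6 ('h'): window [3,6] length 4
  Position 7 ('c'): window [3,7] length 5 -- new best
  Position 8 ('f'): window [3,8] length 6 -- new best
  Position 9 ('h'): repeat (last at 6), move window start to 7
  Position 9 ('h'): window [7,9] length 3
Longest substring with no repeats: "beghcf" with length 6

6


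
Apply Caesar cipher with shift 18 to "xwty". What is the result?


Caesar cipher: shift "xwty" by 18
  'x' (pos 23) + 18 = pos 15 = 'p'
  'w' (pos 22) + 18 = pos 14 = 'o'
  't' (pos 19) + 18 = pos 11 = 'l'
  'y' (pos 24) + 18 = pos 16 = 'q'
Result: polq

polq


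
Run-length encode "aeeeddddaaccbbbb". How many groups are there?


Input: aeeeddddaaccbbbb
Scanning for consecutive runs:
  Group 1: 'a' x 1 (positions 0-0)
  Group 2: 'e' x 3 (positions 1-3)
  Group 3: 'd' x 4 (positions 4-7)
  Group 4: 'a' x 2 (positions 8-9)
  Group 5: 'c' x 2 (positions 10-11)
  Group 6: 'b' x 4 (positions 12-15)
Total groups: 6

6


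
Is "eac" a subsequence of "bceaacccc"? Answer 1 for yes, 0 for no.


Check if "eac" is a subsequence of "bceaacccc"
Greedy scan:
  Position 0 ('b'): no match needed
  Position 1 ('c'): no match needed
  Position 2 ('e'): matches sub[0] = 'e'
  Position 3 ('a'): matches sub[1] = 'a'
  Position 4 ('a'): no match needed
  Position 5 ('c'): matches sub[2] = 'c'
  Position 6 ('c'): no match needed
  Position 7 ('c'): no match needed
  Position 8 ('c'): no match needed
All 3 characters matched => is a subsequence

1


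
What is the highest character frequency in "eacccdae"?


Input: eacccdae
Character counts:
  'a': 2
  'c': 3
  'd': 1
  'e': 2
Maximum frequency: 3

3


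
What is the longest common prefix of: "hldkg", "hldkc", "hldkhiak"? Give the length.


Words: hldkg, hldkc, hldkhiak
  Position 0: all 'h' => match
  Position 1: all 'l' => match
  Position 2: all 'd' => match
  Position 3: all 'k' => match
  Position 4: ('g', 'c', 'h') => mismatch, stop
LCP = "hldk" (length 4)

4


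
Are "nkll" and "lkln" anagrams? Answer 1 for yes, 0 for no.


Strings: "nkll", "lkln"
Sorted first:  klln
Sorted second: klln
Sorted forms match => anagrams

1


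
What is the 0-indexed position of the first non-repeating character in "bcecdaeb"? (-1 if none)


Input: bcecdaeb
Character frequencies:
  'a': 1
  'b': 2
  'c': 2
  'd': 1
  'e': 2
Scanning left to right for freq == 1:
  Position 0 ('b'): freq=2, skip
  Position 1 ('c'): freq=2, skip
  Position 2 ('e'): freq=2, skip
  Position 3 ('c'): freq=2, skip
  Position 4 ('d'): unique! => answer = 4

4


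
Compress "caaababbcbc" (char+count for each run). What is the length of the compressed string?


Input: caaababbcbc
Runs:
  'c' x 1 => "c1"
  'a' x 3 => "a3"
  'b' x 1 => "b1"
  'a' x 1 => "a1"
  'b' x 2 => "b2"
  'c' x 1 => "c1"
  'b' x 1 => "b1"
  'c' x 1 => "c1"
Compressed: "c1a3b1a1b2c1b1c1"
Compressed length: 16

16


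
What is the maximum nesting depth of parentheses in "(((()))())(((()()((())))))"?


Input: "(((()))())(((()()((())))))"
Tracking depth:
  Position 0 '(': depth becomes 1
  Position 1 '(': depth becomes 2
  Position 2 '(': depth becomes 3
  Position 3 '(': depth becomes 4
  Position 4 ')': depth becomes 3
  Position 5 ')': depth becomes 2
  Position 6 ')': depth becomes 1
  Position 7 '(': depth becomes 2
  Position 8 ')': depth becomes 1
  Position 9 ')': depth becomes 0
  Position 10 '(': depth becomes 1
  Position 11 '(': depth becomes 2
  Position 12 '(': depth becomes 3
  Position 13 '(': depth becomes 4
  Position 14 ')': depth becomes 3
  Position 15 '(': depth becomes 4
  Position 16 ')': depth becomes 3
  Position 17 '(': depth becomes 4
  Position 18 '(': depth becomes 5
  Position 19 '(': depth becomes 6
  Position 20 ')': depth becomes 5
  Position 21 ')': depth becomes 4
  Position 22 ')': depth becomes 3
  Position 23 ')': depth becomes 2
  Position 24 ')': depth becomes 1
  Position 25 ')': depth becomes 0
Maximum depth reached: 6

6


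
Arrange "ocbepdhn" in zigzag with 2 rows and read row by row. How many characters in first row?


Zigzag "ocbepdhn" into 2 rows:
Placing characters:
  'o' => row 0
  'c' => row 1
  'b' => row 0
  'e' => row 1
  'p' => row 0
  'd' => row 1
  'h' => row 0
  'n' => row 1
Rows:
  Row 0: "obph"
  Row 1: "cedn"
First row length: 4

4


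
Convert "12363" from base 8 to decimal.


Input: "12363" in base 8
Positional expansion:
  Digit '1' (value 1) x 8^4 = 4096
  Digit '2' (value 2) x 8^3 = 1024
  Digit '3' (value 3) x 8^2 = 192
  Digit '6' (value 6) x 8^1 = 48
  Digit '3' (value 3) x 8^0 = 3
Sum = 5363

5363


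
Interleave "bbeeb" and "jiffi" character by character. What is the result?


Interleaving "bbeeb" and "jiffi":
  Position 0: 'b' from first, 'j' from second => "bj"
  Position 1: 'b' from first, 'i' from second => "bi"
  Position 2: 'e' from first, 'f' from second => "ef"
  Position 3: 'e' from first, 'f' from second => "ef"
  Position 4: 'b' from first, 'i' from second => "bi"
Result: bjbiefefbi

bjbiefefbi


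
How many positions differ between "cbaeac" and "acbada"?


Comparing "cbaeac" and "acbada" position by position:
  Position 0: 'c' vs 'a' => DIFFER
  Position 1: 'b' vs 'c' => DIFFER
  Position 2: 'a' vs 'b' => DIFFER
  Position 3: 'e' vs 'a' => DIFFER
  Position 4: 'a' vs 'd' => DIFFER
  Position 5: 'c' vs 'a' => DIFFER
Positions that differ: 6

6


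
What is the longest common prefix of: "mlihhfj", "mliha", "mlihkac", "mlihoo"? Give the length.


Words: mlihhfj, mliha, mlihkac, mlihoo
  Position 0: all 'm' => match
  Position 1: all 'l' => match
  Position 2: all 'i' => match
  Position 3: all 'h' => match
  Position 4: ('h', 'a', 'k', 'o') => mismatch, stop
LCP = "mlih" (length 4)

4


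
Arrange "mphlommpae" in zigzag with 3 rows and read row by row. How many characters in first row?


Zigzag "mphlommpae" into 3 rows:
Placing characters:
  'm' => row 0
  'p' => row 1
  'h' => row 2
  'l' => row 1
  'o' => row 0
  'm' => row 1
  'm' => row 2
  'p' => row 1
  'a' => row 0
  'e' => row 1
Rows:
  Row 0: "moa"
  Row 1: "plmpe"
  Row 2: "hm"
First row length: 3

3


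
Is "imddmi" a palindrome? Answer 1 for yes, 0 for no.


Input: imddmi
Reversed: imddmi
  Compare pos 0 ('i') with pos 5 ('i'): match
  Compare pos 1 ('m') with pos 4 ('m'): match
  Compare pos 2 ('d') with pos 3 ('d'): match
Result: palindrome

1


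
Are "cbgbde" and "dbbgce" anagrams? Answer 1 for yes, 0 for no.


Strings: "cbgbde", "dbbgce"
Sorted first:  bbcdeg
Sorted second: bbcdeg
Sorted forms match => anagrams

1


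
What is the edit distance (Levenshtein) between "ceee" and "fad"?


Computing edit distance: "ceee" -> "fad"
DP table:
           f    a    d
      0    1    2    3
  c   1    1    2    3
  e   2    2    2    3
  e   3    3    3    3
  e   4    4    4    4
Edit distance = dp[4][3] = 4

4


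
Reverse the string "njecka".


Input: njecka
Reading characters right to left:
  Position 5: 'a'
  Position 4: 'k'
  Position 3: 'c'
  Position 2: 'e'
  Position 1: 'j'
  Position 0: 'n'
Reversed: akcejn

akcejn


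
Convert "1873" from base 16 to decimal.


Input: "1873" in base 16
Positional expansion:
  Digit '1' (value 1) x 16^3 = 4096
  Digit '8' (value 8) x 16^2 = 2048
  Digit '7' (value 7) x 16^1 = 112
  Digit '3' (value 3) x 16^0 = 3
Sum = 6259

6259


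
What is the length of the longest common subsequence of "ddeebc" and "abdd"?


LCS of "ddeebc" and "abdd"
DP table:
           a    b    d    d
      0    0    0    0    0
  d   0    0    0    1    1
  d   0    0    0    1    2
  e   0    0    0    1    2
  e   0    0    0    1    2
  b   0    0    1    1    2
  c   0    0    1    1    2
LCS length = dp[6][4] = 2

2


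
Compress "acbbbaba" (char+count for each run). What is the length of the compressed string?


Input: acbbbaba
Runs:
  'a' x 1 => "a1"
  'c' x 1 => "c1"
  'b' x 3 => "b3"
  'a' x 1 => "a1"
  'b' x 1 => "b1"
  'a' x 1 => "a1"
Compressed: "a1c1b3a1b1a1"
Compressed length: 12

12


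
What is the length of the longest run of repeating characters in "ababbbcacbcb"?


Input: "ababbbcacbcb"
Scanning for longest run:
  Position 1 ('b'): new char, reset run to 1
  Position 2 ('a'): new char, reset run to 1
  Position 3 ('b'): new char, reset run to 1
  Position 4 ('b'): continues run of 'b', length=2
  Position 5 ('b'): continues run of 'b', length=3
  Position 6 ('c'): new char, reset run to 1
  Position 7 ('a'): new char, reset run to 1
  Position 8 ('c'): new char, reset run to 1
  Position 9 ('b'): new char, reset run to 1
  Position 10 ('c'): new char, reset run to 1
  Position 11 ('b'): new char, reset run to 1
Longest run: 'b' with length 3

3


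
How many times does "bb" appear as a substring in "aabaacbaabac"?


Searching for "bb" in "aabaacbaabac"
Scanning each position:
  Position 0: "aa" => no
  Position 1: "ab" => no
  Position 2: "ba" => no
  Position 3: "aa" => no
  Position 4: "ac" => no
  Position 5: "cb" => no
  Position 6: "ba" => no
  Position 7: "aa" => no
  Position 8: "ab" => no
  Position 9: "ba" => no
  Position 10: "ac" => no
Total occurrences: 0

0


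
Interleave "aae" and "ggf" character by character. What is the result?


Interleaving "aae" and "ggf":
  Position 0: 'a' from first, 'g' from second => "ag"
  Position 1: 'a' from first, 'g' from second => "ag"
  Position 2: 'e' from first, 'f' from second => "ef"
Result: agagef

agagef


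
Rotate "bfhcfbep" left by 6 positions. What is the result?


Input: "bfhcfbep", rotate left by 6
First 6 characters: "bfhcfb"
Remaining characters: "ep"
Concatenate remaining + first: "ep" + "bfhcfb" = "epbfhcfb"

epbfhcfb


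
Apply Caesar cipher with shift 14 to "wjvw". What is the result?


Caesar cipher: shift "wjvw" by 14
  'w' (pos 22) + 14 = pos 10 = 'k'
  'j' (pos 9) + 14 = pos 23 = 'x'
  'v' (pos 21) + 14 = pos 9 = 'j'
  'w' (pos 22) + 14 = pos 10 = 'k'
Result: kxjk

kxjk


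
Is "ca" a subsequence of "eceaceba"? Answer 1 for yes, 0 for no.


Check if "ca" is a subsequence of "eceaceba"
Greedy scan:
  Position 0 ('e'): no match needed
  Position 1 ('c'): matches sub[0] = 'c'
  Position 2 ('e'): no match needed
  Position 3 ('a'): matches sub[1] = 'a'
  Position 4 ('c'): no match needed
  Position 5 ('e'): no match needed
  Position 6 ('b'): no match needed
  Position 7 ('a'): no match needed
All 2 characters matched => is a subsequence

1


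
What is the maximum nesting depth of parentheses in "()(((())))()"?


Input: "()(((())))()"
Tracking depth:
  Position 0 '(': depth becomes 1
  Position 1 ')': depth becomes 0
  Position 2 '(': depth becomes 1
  Position 3 '(': depth becomes 2
  Position 4 '(': depth becomes 3
  Position 5 '(': depth becomes 4
  Position 6 ')': depth becomes 3
  Position 7 ')': depth becomes 2
  Position 8 ')': depth becomes 1
  Position 9 ')': depth becomes 0
  Position 10 '(': depth becomes 1
  Position 11 ')': depth becomes 0
Maximum depth reached: 4

4


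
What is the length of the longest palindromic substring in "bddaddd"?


Input: "bddaddd"
Checking substrings for palindromes:
  [1:6] "ddadd" (len 5) => palindrome
  [2:5] "dad" (len 3) => palindrome
  [4:7] "ddd" (len 3) => palindrome
  [1:3] "dd" (len 2) => palindrome
  [4:6] "dd" (len 2) => palindrome
  [5:7] "dd" (len 2) => palindrome
Longest palindromic substring: "ddadd" with length 5

5


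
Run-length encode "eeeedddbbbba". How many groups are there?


Input: eeeedddbbbba
Scanning for consecutive runs:
  Group 1: 'e' x 4 (positions 0-3)
  Group 2: 'd' x 3 (positions 4-6)
  Group 3: 'b' x 4 (positions 7-10)
  Group 4: 'a' x 1 (positions 11-11)
Total groups: 4

4


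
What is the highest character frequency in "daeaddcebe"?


Input: daeaddcebe
Character counts:
  'a': 2
  'b': 1
  'c': 1
  'd': 3
  'e': 3
Maximum frequency: 3

3


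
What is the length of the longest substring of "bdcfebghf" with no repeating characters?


Input: "bdcfebghf"
Sliding window (track last position of each char):
  Position 0 ('b'): window [0,0] length 1 -- new best
  Position 1 ('d'): window [0,1] length 2 -- new best
  Position 2 ('c'): window [0,2] length 3 -- new best
  Position 3 ('f'): window [0,3] length 4 -- new best
  Position 4 ('e'): window [0,4] length 5 -- new best
  Position 5 ('b'): repeat (last at 0), move window start to 1
  Position 5 ('b'): window [1,5] length 5
  Position 6 ('g'): window [1,6] length 6 -- new best
  Position 7 ('h'): window [1,7] length 7 -- new best
  Position 8 ('f'): repeat (last at 3), move window start to 4
  Position 8 ('f'): window [4,8] length 5
Longest substring with no repeats: "dcfebgh" with length 7

7


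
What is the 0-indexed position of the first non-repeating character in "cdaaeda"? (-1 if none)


Input: cdaaeda
Character frequencies:
  'a': 3
  'c': 1
  'd': 2
  'e': 1
Scanning left to right for freq == 1:
  Position 0 ('c'): unique! => answer = 0

0


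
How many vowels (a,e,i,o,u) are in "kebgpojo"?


Input: kebgpojo
Checking each character:
  'k' at position 0: consonant
  'e' at position 1: vowel (running total: 1)
  'b' at position 2: consonant
  'g' at position 3: consonant
  'p' at position 4: consonant
  'o' at position 5: vowel (running total: 2)
  'j' at position 6: consonant
  'o' at position 7: vowel (running total: 3)
Total vowels: 3

3


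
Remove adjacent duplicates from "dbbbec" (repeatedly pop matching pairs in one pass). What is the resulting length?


Input: dbbbec
Stack-based adjacent duplicate removal:
  Read 'd': push. Stack: d
  Read 'b': push. Stack: db
  Read 'b': matches stack top 'b' => pop. Stack: d
  Read 'b': push. Stack: db
  Read 'e': push. Stack: dbe
  Read 'c': push. Stack: dbec
Final stack: "dbec" (length 4)

4


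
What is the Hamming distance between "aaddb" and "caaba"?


Comparing "aaddb" and "caaba" position by position:
  Position 0: 'a' vs 'c' => differ
  Position 1: 'a' vs 'a' => same
  Position 2: 'd' vs 'a' => differ
  Position 3: 'd' vs 'b' => differ
  Position 4: 'b' vs 'a' => differ
Total differences (Hamming distance): 4

4


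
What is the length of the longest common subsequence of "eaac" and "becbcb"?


LCS of "eaac" and "becbcb"
DP table:
           b    e    c    b    c    b
      0    0    0    0    0    0    0
  e   0    0    1    1    1    1    1
  a   0    0    1    1    1    1    1
  a   0    0    1    1    1    1    1
  c   0    0    1    2    2    2    2
LCS length = dp[4][6] = 2

2


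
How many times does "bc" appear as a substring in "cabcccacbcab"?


Searching for "bc" in "cabcccacbcab"
Scanning each position:
  Position 0: "ca" => no
  Position 1: "ab" => no
  Position 2: "bc" => MATCH
  Position 3: "cc" => no
  Position 4: "cc" => no
  Position 5: "ca" => no
  Position 6: "ac" => no
  Position 7: "cb" => no
  Position 8: "bc" => MATCH
  Position 9: "ca" => no
  Position 10: "ab" => no
Total occurrences: 2

2


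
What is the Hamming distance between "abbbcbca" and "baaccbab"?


Comparing "abbbcbca" and "baaccbab" position by position:
  Position 0: 'a' vs 'b' => differ
  Position 1: 'b' vs 'a' => differ
  Position 2: 'b' vs 'a' => differ
  Position 3: 'b' vs 'c' => differ
  Position 4: 'c' vs 'c' => same
  Position 5: 'b' vs 'b' => same
  Position 6: 'c' vs 'a' => differ
  Position 7: 'a' vs 'b' => differ
Total differences (Hamming distance): 6

6


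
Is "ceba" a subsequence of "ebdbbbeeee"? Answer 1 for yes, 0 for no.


Check if "ceba" is a subsequence of "ebdbbbeeee"
Greedy scan:
  Position 0 ('e'): no match needed
  Position 1 ('b'): no match needed
  Position 2 ('d'): no match needed
  Position 3 ('b'): no match needed
  Position 4 ('b'): no match needed
  Position 5 ('b'): no match needed
  Position 6 ('e'): no match needed
  Position 7 ('e'): no match needed
  Position 8 ('e'): no match needed
  Position 9 ('e'): no match needed
Only matched 0/4 characters => not a subsequence

0
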